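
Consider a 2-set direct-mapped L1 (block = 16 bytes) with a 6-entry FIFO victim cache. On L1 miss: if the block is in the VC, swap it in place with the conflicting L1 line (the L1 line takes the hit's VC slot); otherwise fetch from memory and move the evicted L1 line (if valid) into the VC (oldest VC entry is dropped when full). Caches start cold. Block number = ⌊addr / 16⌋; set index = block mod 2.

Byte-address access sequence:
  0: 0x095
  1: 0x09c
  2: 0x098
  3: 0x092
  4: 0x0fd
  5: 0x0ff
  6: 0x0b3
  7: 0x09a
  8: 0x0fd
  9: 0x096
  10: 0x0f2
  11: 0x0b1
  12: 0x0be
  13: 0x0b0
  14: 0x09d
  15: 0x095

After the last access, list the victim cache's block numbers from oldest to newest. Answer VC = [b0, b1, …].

VC = [15, 11]

0: 0x95 (blk 9, set 1) → MISS  vc=[]
1: 0x9c (blk 9, set 1) → L1-HIT  vc=[]
2: 0x98 (blk 9, set 1) → L1-HIT  vc=[]
3: 0x92 (blk 9, set 1) → L1-HIT  vc=[]
4: 0xfd (blk 15, set 1) → MISS  vc=[9]
5: 0xff (blk 15, set 1) → L1-HIT  vc=[9]
6: 0xb3 (blk 11, set 1) → MISS  vc=[9, 15]
7: 0x9a (blk 9, set 1) → VC-HIT  vc=[11, 15]
8: 0xfd (blk 15, set 1) → VC-HIT  vc=[11, 9]
9: 0x96 (blk 9, set 1) → VC-HIT  vc=[11, 15]
10: 0xf2 (blk 15, set 1) → VC-HIT  vc=[11, 9]
11: 0xb1 (blk 11, set 1) → VC-HIT  vc=[15, 9]
12: 0xbe (blk 11, set 1) → L1-HIT  vc=[15, 9]
13: 0xb0 (blk 11, set 1) → L1-HIT  vc=[15, 9]
14: 0x9d (blk 9, set 1) → VC-HIT  vc=[15, 11]
15: 0x95 (blk 9, set 1) → L1-HIT  vc=[15, 11]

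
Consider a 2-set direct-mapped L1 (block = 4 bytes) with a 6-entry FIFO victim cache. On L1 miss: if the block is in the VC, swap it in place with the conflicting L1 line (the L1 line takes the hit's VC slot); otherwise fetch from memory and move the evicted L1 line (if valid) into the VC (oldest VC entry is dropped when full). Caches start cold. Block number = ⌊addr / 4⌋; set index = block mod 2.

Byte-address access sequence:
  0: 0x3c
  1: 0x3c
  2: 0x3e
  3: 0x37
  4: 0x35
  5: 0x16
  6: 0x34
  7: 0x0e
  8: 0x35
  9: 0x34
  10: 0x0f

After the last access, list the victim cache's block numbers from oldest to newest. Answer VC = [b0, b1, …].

VC = [15, 5, 13]

  [0] addr=0x3c blk=15 s=1: MISS | VC []
  [1] addr=0x3c blk=15 s=1: L1-HIT | VC []
  [2] addr=0x3e blk=15 s=1: L1-HIT | VC []
  [3] addr=0x37 blk=13 s=1: MISS | VC [15]
  [4] addr=0x35 blk=13 s=1: L1-HIT | VC [15]
  [5] addr=0x16 blk=5 s=1: MISS | VC [15, 13]
  [6] addr=0x34 blk=13 s=1: VC-HIT | VC [15, 5]
  [7] addr=0xe blk=3 s=1: MISS | VC [15, 5, 13]
  [8] addr=0x35 blk=13 s=1: VC-HIT | VC [15, 5, 3]
  [9] addr=0x34 blk=13 s=1: L1-HIT | VC [15, 5, 3]
  [10] addr=0xf blk=3 s=1: VC-HIT | VC [15, 5, 13]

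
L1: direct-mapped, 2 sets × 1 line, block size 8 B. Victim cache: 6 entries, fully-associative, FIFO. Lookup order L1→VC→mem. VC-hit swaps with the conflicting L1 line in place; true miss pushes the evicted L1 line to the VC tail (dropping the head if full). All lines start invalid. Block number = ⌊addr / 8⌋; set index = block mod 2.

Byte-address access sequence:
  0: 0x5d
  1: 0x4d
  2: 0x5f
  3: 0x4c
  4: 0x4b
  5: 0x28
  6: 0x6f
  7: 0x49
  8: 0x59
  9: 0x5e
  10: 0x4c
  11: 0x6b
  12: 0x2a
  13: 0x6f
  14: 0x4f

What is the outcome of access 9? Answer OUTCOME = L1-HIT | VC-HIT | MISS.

  [0] addr=0x5d blk=11 s=1: MISS | VC []
  [1] addr=0x4d blk=9 s=1: MISS | VC [11]
  [2] addr=0x5f blk=11 s=1: VC-HIT | VC [9]
  [3] addr=0x4c blk=9 s=1: VC-HIT | VC [11]
  [4] addr=0x4b blk=9 s=1: L1-HIT | VC [11]
  [5] addr=0x28 blk=5 s=1: MISS | VC [11, 9]
  [6] addr=0x6f blk=13 s=1: MISS | VC [11, 9, 5]
  [7] addr=0x49 blk=9 s=1: VC-HIT | VC [11, 13, 5]
  [8] addr=0x59 blk=11 s=1: VC-HIT | VC [9, 13, 5]
  [9] addr=0x5e blk=11 s=1: L1-HIT | VC [9, 13, 5]
  [10] addr=0x4c blk=9 s=1: VC-HIT | VC [11, 13, 5]
  [11] addr=0x6b blk=13 s=1: VC-HIT | VC [11, 9, 5]
  [12] addr=0x2a blk=5 s=1: VC-HIT | VC [11, 9, 13]
  [13] addr=0x6f blk=13 s=1: VC-HIT | VC [11, 9, 5]
  [14] addr=0x4f blk=9 s=1: VC-HIT | VC [11, 13, 5]

OUTCOME = L1-HIT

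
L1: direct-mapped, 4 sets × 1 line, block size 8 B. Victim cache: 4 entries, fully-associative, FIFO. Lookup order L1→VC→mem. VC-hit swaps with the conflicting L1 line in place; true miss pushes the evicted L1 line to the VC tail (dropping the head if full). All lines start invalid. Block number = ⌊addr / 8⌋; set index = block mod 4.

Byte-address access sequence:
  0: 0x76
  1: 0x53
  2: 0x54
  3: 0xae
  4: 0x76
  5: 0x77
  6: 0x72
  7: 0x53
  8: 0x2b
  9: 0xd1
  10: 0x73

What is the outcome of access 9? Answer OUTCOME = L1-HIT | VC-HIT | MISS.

OUTCOME = MISS

0: 0x76 (blk 14, set 2) → MISS  vc=[]
1: 0x53 (blk 10, set 2) → MISS  vc=[14]
2: 0x54 (blk 10, set 2) → L1-HIT  vc=[14]
3: 0xae (blk 21, set 1) → MISS  vc=[14]
4: 0x76 (blk 14, set 2) → VC-HIT  vc=[10]
5: 0x77 (blk 14, set 2) → L1-HIT  vc=[10]
6: 0x72 (blk 14, set 2) → L1-HIT  vc=[10]
7: 0x53 (blk 10, set 2) → VC-HIT  vc=[14]
8: 0x2b (blk 5, set 1) → MISS  vc=[14, 21]
9: 0xd1 (blk 26, set 2) → MISS  vc=[14, 21, 10]
10: 0x73 (blk 14, set 2) → VC-HIT  vc=[26, 21, 10]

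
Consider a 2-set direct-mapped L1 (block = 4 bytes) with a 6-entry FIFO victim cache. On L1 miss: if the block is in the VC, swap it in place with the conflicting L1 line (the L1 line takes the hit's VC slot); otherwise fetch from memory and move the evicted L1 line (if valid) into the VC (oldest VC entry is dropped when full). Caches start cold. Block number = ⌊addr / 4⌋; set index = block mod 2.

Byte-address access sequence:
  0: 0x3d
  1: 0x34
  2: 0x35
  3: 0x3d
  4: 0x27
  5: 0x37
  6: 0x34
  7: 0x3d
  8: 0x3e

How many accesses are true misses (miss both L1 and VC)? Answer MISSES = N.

MISSES = 3

#0 0x3d→b15/s1 MISS; vc=[]
#1 0x34→b13/s1 MISS; vc=[15]
#2 0x35→b13/s1 L1-HIT; vc=[15]
#3 0x3d→b15/s1 VC-HIT; vc=[13]
#4 0x27→b9/s1 MISS; vc=[13,15]
#5 0x37→b13/s1 VC-HIT; vc=[9,15]
#6 0x34→b13/s1 L1-HIT; vc=[9,15]
#7 0x3d→b15/s1 VC-HIT; vc=[9,13]
#8 0x3e→b15/s1 L1-HIT; vc=[9,13]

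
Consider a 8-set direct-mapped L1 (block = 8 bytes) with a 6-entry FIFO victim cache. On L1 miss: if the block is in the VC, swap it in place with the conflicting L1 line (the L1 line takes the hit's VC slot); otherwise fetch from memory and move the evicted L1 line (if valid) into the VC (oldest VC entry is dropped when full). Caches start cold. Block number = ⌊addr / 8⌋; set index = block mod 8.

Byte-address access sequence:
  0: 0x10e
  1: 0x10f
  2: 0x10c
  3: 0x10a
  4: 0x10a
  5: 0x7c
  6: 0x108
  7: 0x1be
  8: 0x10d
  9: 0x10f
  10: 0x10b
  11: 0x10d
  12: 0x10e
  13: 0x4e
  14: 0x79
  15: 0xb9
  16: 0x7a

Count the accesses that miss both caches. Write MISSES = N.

#0 0x10e→b33/s1 MISS; vc=[]
#1 0x10f→b33/s1 L1-HIT; vc=[]
#2 0x10c→b33/s1 L1-HIT; vc=[]
#3 0x10a→b33/s1 L1-HIT; vc=[]
#4 0x10a→b33/s1 L1-HIT; vc=[]
#5 0x7c→b15/s7 MISS; vc=[]
#6 0x108→b33/s1 L1-HIT; vc=[]
#7 0x1be→b55/s7 MISS; vc=[15]
#8 0x10d→b33/s1 L1-HIT; vc=[15]
#9 0x10f→b33/s1 L1-HIT; vc=[15]
#10 0x10b→b33/s1 L1-HIT; vc=[15]
#11 0x10d→b33/s1 L1-HIT; vc=[15]
#12 0x10e→b33/s1 L1-HIT; vc=[15]
#13 0x4e→b9/s1 MISS; vc=[15,33]
#14 0x79→b15/s7 VC-HIT; vc=[55,33]
#15 0xb9→b23/s7 MISS; vc=[55,33,15]
#16 0x7a→b15/s7 VC-HIT; vc=[55,33,23]

MISSES = 5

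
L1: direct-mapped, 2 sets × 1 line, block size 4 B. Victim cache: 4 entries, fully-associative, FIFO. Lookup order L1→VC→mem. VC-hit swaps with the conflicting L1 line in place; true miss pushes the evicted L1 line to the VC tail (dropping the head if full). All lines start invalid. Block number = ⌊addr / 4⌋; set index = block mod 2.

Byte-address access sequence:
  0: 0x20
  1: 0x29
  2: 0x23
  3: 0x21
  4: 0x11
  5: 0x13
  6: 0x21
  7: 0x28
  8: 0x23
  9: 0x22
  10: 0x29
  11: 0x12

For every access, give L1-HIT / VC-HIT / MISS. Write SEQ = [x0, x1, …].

SEQ = [MISS, MISS, VC-HIT, L1-HIT, MISS, L1-HIT, VC-HIT, VC-HIT, VC-HIT, L1-HIT, VC-HIT, VC-HIT]

  [0] addr=0x20 blk=8 s=0: MISS | VC []
  [1] addr=0x29 blk=10 s=0: MISS | VC [8]
  [2] addr=0x23 blk=8 s=0: VC-HIT | VC [10]
  [3] addr=0x21 blk=8 s=0: L1-HIT | VC [10]
  [4] addr=0x11 blk=4 s=0: MISS | VC [10, 8]
  [5] addr=0x13 blk=4 s=0: L1-HIT | VC [10, 8]
  [6] addr=0x21 blk=8 s=0: VC-HIT | VC [10, 4]
  [7] addr=0x28 blk=10 s=0: VC-HIT | VC [8, 4]
  [8] addr=0x23 blk=8 s=0: VC-HIT | VC [10, 4]
  [9] addr=0x22 blk=8 s=0: L1-HIT | VC [10, 4]
  [10] addr=0x29 blk=10 s=0: VC-HIT | VC [8, 4]
  [11] addr=0x12 blk=4 s=0: VC-HIT | VC [8, 10]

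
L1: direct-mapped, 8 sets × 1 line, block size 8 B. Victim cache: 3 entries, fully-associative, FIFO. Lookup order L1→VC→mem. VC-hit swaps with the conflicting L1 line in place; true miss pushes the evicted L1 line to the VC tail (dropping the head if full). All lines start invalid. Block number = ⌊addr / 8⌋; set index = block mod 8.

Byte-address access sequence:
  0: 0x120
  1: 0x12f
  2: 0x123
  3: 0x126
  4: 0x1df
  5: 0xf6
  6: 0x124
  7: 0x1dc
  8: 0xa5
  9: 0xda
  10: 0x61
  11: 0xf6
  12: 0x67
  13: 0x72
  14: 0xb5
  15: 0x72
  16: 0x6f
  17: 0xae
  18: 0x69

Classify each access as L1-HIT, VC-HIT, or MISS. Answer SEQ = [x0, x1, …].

SEQ = [MISS, MISS, L1-HIT, L1-HIT, MISS, MISS, L1-HIT, L1-HIT, MISS, MISS, MISS, L1-HIT, L1-HIT, MISS, MISS, VC-HIT, MISS, MISS, VC-HIT]

#0 0x120→b36/s4 MISS; vc=[]
#1 0x12f→b37/s5 MISS; vc=[]
#2 0x123→b36/s4 L1-HIT; vc=[]
#3 0x126→b36/s4 L1-HIT; vc=[]
#4 0x1df→b59/s3 MISS; vc=[]
#5 0xf6→b30/s6 MISS; vc=[]
#6 0x124→b36/s4 L1-HIT; vc=[]
#7 0x1dc→b59/s3 L1-HIT; vc=[]
#8 0xa5→b20/s4 MISS; vc=[36]
#9 0xda→b27/s3 MISS; vc=[36,59]
#10 0x61→b12/s4 MISS; vc=[36,59,20]
#11 0xf6→b30/s6 L1-HIT; vc=[36,59,20]
#12 0x67→b12/s4 L1-HIT; vc=[36,59,20]
#13 0x72→b14/s6 MISS; vc=[59,20,30]
#14 0xb5→b22/s6 MISS; vc=[20,30,14]
#15 0x72→b14/s6 VC-HIT; vc=[20,30,22]
#16 0x6f→b13/s5 MISS; vc=[30,22,37]
#17 0xae→b21/s5 MISS; vc=[22,37,13]
#18 0x69→b13/s5 VC-HIT; vc=[22,37,21]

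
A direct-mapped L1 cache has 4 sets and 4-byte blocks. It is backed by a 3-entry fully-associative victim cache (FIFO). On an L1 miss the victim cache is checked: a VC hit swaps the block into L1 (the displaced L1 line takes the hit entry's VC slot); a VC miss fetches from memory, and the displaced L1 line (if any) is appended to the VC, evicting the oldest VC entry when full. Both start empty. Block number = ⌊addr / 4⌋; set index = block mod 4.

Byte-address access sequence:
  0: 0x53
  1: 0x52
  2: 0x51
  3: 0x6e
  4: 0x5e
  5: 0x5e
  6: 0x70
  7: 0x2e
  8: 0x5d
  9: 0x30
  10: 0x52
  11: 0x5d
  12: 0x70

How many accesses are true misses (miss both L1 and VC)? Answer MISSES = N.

  [0] addr=0x53 blk=20 s=0: MISS | VC []
  [1] addr=0x52 blk=20 s=0: L1-HIT | VC []
  [2] addr=0x51 blk=20 s=0: L1-HIT | VC []
  [3] addr=0x6e blk=27 s=3: MISS | VC []
  [4] addr=0x5e blk=23 s=3: MISS | VC [27]
  [5] addr=0x5e blk=23 s=3: L1-HIT | VC [27]
  [6] addr=0x70 blk=28 s=0: MISS | VC [27, 20]
  [7] addr=0x2e blk=11 s=3: MISS | VC [27, 20, 23]
  [8] addr=0x5d blk=23 s=3: VC-HIT | VC [27, 20, 11]
  [9] addr=0x30 blk=12 s=0: MISS | VC [20, 11, 28]
  [10] addr=0x52 blk=20 s=0: VC-HIT | VC [12, 11, 28]
  [11] addr=0x5d blk=23 s=3: L1-HIT | VC [12, 11, 28]
  [12] addr=0x70 blk=28 s=0: VC-HIT | VC [12, 11, 20]

MISSES = 6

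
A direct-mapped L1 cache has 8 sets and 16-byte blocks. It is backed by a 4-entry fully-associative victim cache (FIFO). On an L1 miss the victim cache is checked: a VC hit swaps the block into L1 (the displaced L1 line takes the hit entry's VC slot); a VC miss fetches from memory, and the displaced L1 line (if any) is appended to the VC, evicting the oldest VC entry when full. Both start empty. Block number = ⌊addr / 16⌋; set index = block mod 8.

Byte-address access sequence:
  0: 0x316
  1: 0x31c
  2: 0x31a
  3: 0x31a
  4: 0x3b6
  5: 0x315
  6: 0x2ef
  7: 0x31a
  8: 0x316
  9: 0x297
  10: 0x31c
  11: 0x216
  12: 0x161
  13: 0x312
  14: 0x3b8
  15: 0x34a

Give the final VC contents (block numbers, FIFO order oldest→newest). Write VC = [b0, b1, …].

  [0] addr=0x316 blk=49 s=1: MISS | VC []
  [1] addr=0x31c blk=49 s=1: L1-HIT | VC []
  [2] addr=0x31a blk=49 s=1: L1-HIT | VC []
  [3] addr=0x31a blk=49 s=1: L1-HIT | VC []
  [4] addr=0x3b6 blk=59 s=3: MISS | VC []
  [5] addr=0x315 blk=49 s=1: L1-HIT | VC []
  [6] addr=0x2ef blk=46 s=6: MISS | VC []
  [7] addr=0x31a blk=49 s=1: L1-HIT | VC []
  [8] addr=0x316 blk=49 s=1: L1-HIT | VC []
  [9] addr=0x297 blk=41 s=1: MISS | VC [49]
  [10] addr=0x31c blk=49 s=1: VC-HIT | VC [41]
  [11] addr=0x216 blk=33 s=1: MISS | VC [41, 49]
  [12] addr=0x161 blk=22 s=6: MISS | VC [41, 49, 46]
  [13] addr=0x312 blk=49 s=1: VC-HIT | VC [41, 33, 46]
  [14] addr=0x3b8 blk=59 s=3: L1-HIT | VC [41, 33, 46]
  [15] addr=0x34a blk=52 s=4: MISS | VC [41, 33, 46]

VC = [41, 33, 46]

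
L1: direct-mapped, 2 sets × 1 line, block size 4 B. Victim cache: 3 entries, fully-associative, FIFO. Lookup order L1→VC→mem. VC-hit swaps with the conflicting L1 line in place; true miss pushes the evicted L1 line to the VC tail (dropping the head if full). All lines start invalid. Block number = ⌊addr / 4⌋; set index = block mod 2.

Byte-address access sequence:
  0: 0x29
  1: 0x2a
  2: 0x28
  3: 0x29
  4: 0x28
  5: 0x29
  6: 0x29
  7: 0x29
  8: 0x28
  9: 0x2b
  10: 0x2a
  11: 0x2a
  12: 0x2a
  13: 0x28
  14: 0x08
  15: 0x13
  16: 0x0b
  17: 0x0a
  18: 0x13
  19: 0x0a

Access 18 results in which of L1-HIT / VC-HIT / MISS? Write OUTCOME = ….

OUTCOME = VC-HIT

  [0] addr=0x29 blk=10 s=0: MISS | VC []
  [1] addr=0x2a blk=10 s=0: L1-HIT | VC []
  [2] addr=0x28 blk=10 s=0: L1-HIT | VC []
  [3] addr=0x29 blk=10 s=0: L1-HIT | VC []
  [4] addr=0x28 blk=10 s=0: L1-HIT | VC []
  [5] addr=0x29 blk=10 s=0: L1-HIT | VC []
  [6] addr=0x29 blk=10 s=0: L1-HIT | VC []
  [7] addr=0x29 blk=10 s=0: L1-HIT | VC []
  [8] addr=0x28 blk=10 s=0: L1-HIT | VC []
  [9] addr=0x2b blk=10 s=0: L1-HIT | VC []
  [10] addr=0x2a blk=10 s=0: L1-HIT | VC []
  [11] addr=0x2a blk=10 s=0: L1-HIT | VC []
  [12] addr=0x2a blk=10 s=0: L1-HIT | VC []
  [13] addr=0x28 blk=10 s=0: L1-HIT | VC []
  [14] addr=0x8 blk=2 s=0: MISS | VC [10]
  [15] addr=0x13 blk=4 s=0: MISS | VC [10, 2]
  [16] addr=0xb blk=2 s=0: VC-HIT | VC [10, 4]
  [17] addr=0xa blk=2 s=0: L1-HIT | VC [10, 4]
  [18] addr=0x13 blk=4 s=0: VC-HIT | VC [10, 2]
  [19] addr=0xa blk=2 s=0: VC-HIT | VC [10, 4]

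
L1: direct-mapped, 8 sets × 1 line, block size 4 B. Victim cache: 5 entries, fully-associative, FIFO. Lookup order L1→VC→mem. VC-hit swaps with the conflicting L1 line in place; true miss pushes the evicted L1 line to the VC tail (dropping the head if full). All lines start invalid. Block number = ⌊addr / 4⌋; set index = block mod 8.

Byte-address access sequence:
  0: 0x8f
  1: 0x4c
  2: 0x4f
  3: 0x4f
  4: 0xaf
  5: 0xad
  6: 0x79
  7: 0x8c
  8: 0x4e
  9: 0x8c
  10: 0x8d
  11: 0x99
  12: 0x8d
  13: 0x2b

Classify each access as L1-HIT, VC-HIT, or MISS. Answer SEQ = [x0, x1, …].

#0 0x8f→b35/s3 MISS; vc=[]
#1 0x4c→b19/s3 MISS; vc=[35]
#2 0x4f→b19/s3 L1-HIT; vc=[35]
#3 0x4f→b19/s3 L1-HIT; vc=[35]
#4 0xaf→b43/s3 MISS; vc=[35,19]
#5 0xad→b43/s3 L1-HIT; vc=[35,19]
#6 0x79→b30/s6 MISS; vc=[35,19]
#7 0x8c→b35/s3 VC-HIT; vc=[43,19]
#8 0x4e→b19/s3 VC-HIT; vc=[43,35]
#9 0x8c→b35/s3 VC-HIT; vc=[43,19]
#10 0x8d→b35/s3 L1-HIT; vc=[43,19]
#11 0x99→b38/s6 MISS; vc=[43,19,30]
#12 0x8d→b35/s3 L1-HIT; vc=[43,19,30]
#13 0x2b→b10/s2 MISS; vc=[43,19,30]

SEQ = [MISS, MISS, L1-HIT, L1-HIT, MISS, L1-HIT, MISS, VC-HIT, VC-HIT, VC-HIT, L1-HIT, MISS, L1-HIT, MISS]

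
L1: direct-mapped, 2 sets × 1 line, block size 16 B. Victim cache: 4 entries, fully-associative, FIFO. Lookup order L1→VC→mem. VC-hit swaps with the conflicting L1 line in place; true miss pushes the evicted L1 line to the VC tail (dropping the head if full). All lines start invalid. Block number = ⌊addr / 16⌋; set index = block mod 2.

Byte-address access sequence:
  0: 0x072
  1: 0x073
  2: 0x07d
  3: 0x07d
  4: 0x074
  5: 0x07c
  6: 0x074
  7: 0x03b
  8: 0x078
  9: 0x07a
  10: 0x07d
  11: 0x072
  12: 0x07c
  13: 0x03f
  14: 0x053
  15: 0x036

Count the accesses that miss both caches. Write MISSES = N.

MISSES = 3

  [0] addr=0x72 blk=7 s=1: MISS | VC []
  [1] addr=0x73 blk=7 s=1: L1-HIT | VC []
  [2] addr=0x7d blk=7 s=1: L1-HIT | VC []
  [3] addr=0x7d blk=7 s=1: L1-HIT | VC []
  [4] addr=0x74 blk=7 s=1: L1-HIT | VC []
  [5] addr=0x7c blk=7 s=1: L1-HIT | VC []
  [6] addr=0x74 blk=7 s=1: L1-HIT | VC []
  [7] addr=0x3b blk=3 s=1: MISS | VC [7]
  [8] addr=0x78 blk=7 s=1: VC-HIT | VC [3]
  [9] addr=0x7a blk=7 s=1: L1-HIT | VC [3]
  [10] addr=0x7d blk=7 s=1: L1-HIT | VC [3]
  [11] addr=0x72 blk=7 s=1: L1-HIT | VC [3]
  [12] addr=0x7c blk=7 s=1: L1-HIT | VC [3]
  [13] addr=0x3f blk=3 s=1: VC-HIT | VC [7]
  [14] addr=0x53 blk=5 s=1: MISS | VC [7, 3]
  [15] addr=0x36 blk=3 s=1: VC-HIT | VC [7, 5]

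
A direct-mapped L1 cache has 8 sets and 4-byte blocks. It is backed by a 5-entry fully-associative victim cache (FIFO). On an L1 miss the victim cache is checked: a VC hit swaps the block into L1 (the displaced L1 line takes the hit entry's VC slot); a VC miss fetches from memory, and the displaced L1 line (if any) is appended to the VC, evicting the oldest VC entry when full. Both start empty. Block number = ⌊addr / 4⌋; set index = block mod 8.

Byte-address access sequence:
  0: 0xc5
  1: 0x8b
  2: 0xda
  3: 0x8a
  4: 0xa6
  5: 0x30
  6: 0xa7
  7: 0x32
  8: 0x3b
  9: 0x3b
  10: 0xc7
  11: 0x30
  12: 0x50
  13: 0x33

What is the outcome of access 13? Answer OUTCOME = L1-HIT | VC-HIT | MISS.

#0 0xc5→b49/s1 MISS; vc=[]
#1 0x8b→b34/s2 MISS; vc=[]
#2 0xda→b54/s6 MISS; vc=[]
#3 0x8a→b34/s2 L1-HIT; vc=[]
#4 0xa6→b41/s1 MISS; vc=[49]
#5 0x30→b12/s4 MISS; vc=[49]
#6 0xa7→b41/s1 L1-HIT; vc=[49]
#7 0x32→b12/s4 L1-HIT; vc=[49]
#8 0x3b→b14/s6 MISS; vc=[49,54]
#9 0x3b→b14/s6 L1-HIT; vc=[49,54]
#10 0xc7→b49/s1 VC-HIT; vc=[41,54]
#11 0x30→b12/s4 L1-HIT; vc=[41,54]
#12 0x50→b20/s4 MISS; vc=[41,54,12]
#13 0x33→b12/s4 VC-HIT; vc=[41,54,20]

OUTCOME = VC-HIT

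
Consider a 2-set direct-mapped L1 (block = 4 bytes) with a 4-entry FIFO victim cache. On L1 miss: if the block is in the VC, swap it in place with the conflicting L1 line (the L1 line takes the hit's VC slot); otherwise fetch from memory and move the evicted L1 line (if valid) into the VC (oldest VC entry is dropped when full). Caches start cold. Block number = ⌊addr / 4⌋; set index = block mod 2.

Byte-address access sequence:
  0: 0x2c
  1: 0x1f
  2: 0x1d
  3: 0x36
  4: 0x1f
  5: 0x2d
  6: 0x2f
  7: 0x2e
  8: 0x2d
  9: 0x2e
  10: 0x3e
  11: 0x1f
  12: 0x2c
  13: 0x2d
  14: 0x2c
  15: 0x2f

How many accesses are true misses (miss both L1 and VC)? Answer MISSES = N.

#0 0x2c→b11/s1 MISS; vc=[]
#1 0x1f→b7/s1 MISS; vc=[11]
#2 0x1d→b7/s1 L1-HIT; vc=[11]
#3 0x36→b13/s1 MISS; vc=[11,7]
#4 0x1f→b7/s1 VC-HIT; vc=[11,13]
#5 0x2d→b11/s1 VC-HIT; vc=[7,13]
#6 0x2f→b11/s1 L1-HIT; vc=[7,13]
#7 0x2e→b11/s1 L1-HIT; vc=[7,13]
#8 0x2d→b11/s1 L1-HIT; vc=[7,13]
#9 0x2e→b11/s1 L1-HIT; vc=[7,13]
#10 0x3e→b15/s1 MISS; vc=[7,13,11]
#11 0x1f→b7/s1 VC-HIT; vc=[15,13,11]
#12 0x2c→b11/s1 VC-HIT; vc=[15,13,7]
#13 0x2d→b11/s1 L1-HIT; vc=[15,13,7]
#14 0x2c→b11/s1 L1-HIT; vc=[15,13,7]
#15 0x2f→b11/s1 L1-HIT; vc=[15,13,7]

MISSES = 4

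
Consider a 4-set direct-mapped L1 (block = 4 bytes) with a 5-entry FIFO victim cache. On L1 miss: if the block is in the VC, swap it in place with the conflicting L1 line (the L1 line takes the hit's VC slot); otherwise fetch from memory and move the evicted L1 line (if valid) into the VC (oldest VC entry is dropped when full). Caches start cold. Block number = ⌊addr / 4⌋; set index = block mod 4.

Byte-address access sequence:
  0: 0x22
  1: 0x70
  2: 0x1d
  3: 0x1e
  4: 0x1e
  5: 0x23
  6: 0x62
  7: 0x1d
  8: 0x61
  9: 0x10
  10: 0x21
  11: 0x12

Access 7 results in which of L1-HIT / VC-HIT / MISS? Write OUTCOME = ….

#0 0x22→b8/s0 MISS; vc=[]
#1 0x70→b28/s0 MISS; vc=[8]
#2 0x1d→b7/s3 MISS; vc=[8]
#3 0x1e→b7/s3 L1-HIT; vc=[8]
#4 0x1e→b7/s3 L1-HIT; vc=[8]
#5 0x23→b8/s0 VC-HIT; vc=[28]
#6 0x62→b24/s0 MISS; vc=[28,8]
#7 0x1d→b7/s3 L1-HIT; vc=[28,8]
#8 0x61→b24/s0 L1-HIT; vc=[28,8]
#9 0x10→b4/s0 MISS; vc=[28,8,24]
#10 0x21→b8/s0 VC-HIT; vc=[28,4,24]
#11 0x12→b4/s0 VC-HIT; vc=[28,8,24]

OUTCOME = L1-HIT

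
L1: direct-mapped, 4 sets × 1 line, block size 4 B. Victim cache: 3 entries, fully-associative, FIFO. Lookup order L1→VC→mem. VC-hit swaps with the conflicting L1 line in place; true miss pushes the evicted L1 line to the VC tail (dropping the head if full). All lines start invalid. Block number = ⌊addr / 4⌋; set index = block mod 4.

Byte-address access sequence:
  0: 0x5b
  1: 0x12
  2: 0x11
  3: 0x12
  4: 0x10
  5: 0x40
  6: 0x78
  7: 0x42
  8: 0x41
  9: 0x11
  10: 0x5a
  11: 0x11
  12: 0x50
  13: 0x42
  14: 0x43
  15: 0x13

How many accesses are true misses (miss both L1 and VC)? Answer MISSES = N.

  [0] addr=0x5b blk=22 s=2: MISS | VC []
  [1] addr=0x12 blk=4 s=0: MISS | VC []
  [2] addr=0x11 blk=4 s=0: L1-HIT | VC []
  [3] addr=0x12 blk=4 s=0: L1-HIT | VC []
  [4] addr=0x10 blk=4 s=0: L1-HIT | VC []
  [5] addr=0x40 blk=16 s=0: MISS | VC [4]
  [6] addr=0x78 blk=30 s=2: MISS | VC [4, 22]
  [7] addr=0x42 blk=16 s=0: L1-HIT | VC [4, 22]
  [8] addr=0x41 blk=16 s=0: L1-HIT | VC [4, 22]
  [9] addr=0x11 blk=4 s=0: VC-HIT | VC [16, 22]
  [10] addr=0x5a blk=22 s=2: VC-HIT | VC [16, 30]
  [11] addr=0x11 blk=4 s=0: L1-HIT | VC [16, 30]
  [12] addr=0x50 blk=20 s=0: MISS | VC [16, 30, 4]
  [13] addr=0x42 blk=16 s=0: VC-HIT | VC [20, 30, 4]
  [14] addr=0x43 blk=16 s=0: L1-HIT | VC [20, 30, 4]
  [15] addr=0x13 blk=4 s=0: VC-HIT | VC [20, 30, 16]

MISSES = 5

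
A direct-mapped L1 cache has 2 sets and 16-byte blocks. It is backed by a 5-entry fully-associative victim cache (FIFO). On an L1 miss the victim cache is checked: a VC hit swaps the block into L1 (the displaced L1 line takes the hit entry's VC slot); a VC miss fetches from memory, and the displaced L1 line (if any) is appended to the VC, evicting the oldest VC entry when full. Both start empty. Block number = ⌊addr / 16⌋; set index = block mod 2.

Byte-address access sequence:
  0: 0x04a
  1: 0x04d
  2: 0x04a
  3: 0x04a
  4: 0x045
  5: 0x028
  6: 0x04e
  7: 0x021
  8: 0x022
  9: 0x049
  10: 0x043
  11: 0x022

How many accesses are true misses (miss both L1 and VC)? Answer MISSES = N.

MISSES = 2

  [0] addr=0x4a blk=4 s=0: MISS | VC []
  [1] addr=0x4d blk=4 s=0: L1-HIT | VC []
  [2] addr=0x4a blk=4 s=0: L1-HIT | VC []
  [3] addr=0x4a blk=4 s=0: L1-HIT | VC []
  [4] addr=0x45 blk=4 s=0: L1-HIT | VC []
  [5] addr=0x28 blk=2 s=0: MISS | VC [4]
  [6] addr=0x4e blk=4 s=0: VC-HIT | VC [2]
  [7] addr=0x21 blk=2 s=0: VC-HIT | VC [4]
  [8] addr=0x22 blk=2 s=0: L1-HIT | VC [4]
  [9] addr=0x49 blk=4 s=0: VC-HIT | VC [2]
  [10] addr=0x43 blk=4 s=0: L1-HIT | VC [2]
  [11] addr=0x22 blk=2 s=0: VC-HIT | VC [4]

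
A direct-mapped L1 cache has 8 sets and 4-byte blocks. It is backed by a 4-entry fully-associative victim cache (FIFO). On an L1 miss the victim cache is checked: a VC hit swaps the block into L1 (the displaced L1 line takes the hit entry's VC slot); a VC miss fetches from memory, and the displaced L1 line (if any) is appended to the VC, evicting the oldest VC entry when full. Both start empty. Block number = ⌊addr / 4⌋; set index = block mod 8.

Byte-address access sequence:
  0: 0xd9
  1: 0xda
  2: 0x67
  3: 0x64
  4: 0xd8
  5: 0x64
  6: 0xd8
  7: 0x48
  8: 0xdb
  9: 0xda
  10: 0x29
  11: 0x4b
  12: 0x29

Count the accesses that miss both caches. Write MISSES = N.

#0 0xd9→b54/s6 MISS; vc=[]
#1 0xda→b54/s6 L1-HIT; vc=[]
#2 0x67→b25/s1 MISS; vc=[]
#3 0x64→b25/s1 L1-HIT; vc=[]
#4 0xd8→b54/s6 L1-HIT; vc=[]
#5 0x64→b25/s1 L1-HIT; vc=[]
#6 0xd8→b54/s6 L1-HIT; vc=[]
#7 0x48→b18/s2 MISS; vc=[]
#8 0xdb→b54/s6 L1-HIT; vc=[]
#9 0xda→b54/s6 L1-HIT; vc=[]
#10 0x29→b10/s2 MISS; vc=[18]
#11 0x4b→b18/s2 VC-HIT; vc=[10]
#12 0x29→b10/s2 VC-HIT; vc=[18]

MISSES = 4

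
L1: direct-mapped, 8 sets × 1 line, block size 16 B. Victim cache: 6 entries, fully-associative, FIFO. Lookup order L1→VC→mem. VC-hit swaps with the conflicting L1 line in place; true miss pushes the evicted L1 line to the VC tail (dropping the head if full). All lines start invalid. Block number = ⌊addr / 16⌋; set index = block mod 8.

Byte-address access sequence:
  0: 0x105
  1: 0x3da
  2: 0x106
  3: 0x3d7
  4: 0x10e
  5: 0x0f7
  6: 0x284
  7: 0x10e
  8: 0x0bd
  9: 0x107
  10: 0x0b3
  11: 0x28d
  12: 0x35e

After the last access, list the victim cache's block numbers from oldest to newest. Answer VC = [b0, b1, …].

0: 0x105 (blk 16, set 0) → MISS  vc=[]
1: 0x3da (blk 61, set 5) → MISS  vc=[]
2: 0x106 (blk 16, set 0) → L1-HIT  vc=[]
3: 0x3d7 (blk 61, set 5) → L1-HIT  vc=[]
4: 0x10e (blk 16, set 0) → L1-HIT  vc=[]
5: 0xf7 (blk 15, set 7) → MISS  vc=[]
6: 0x284 (blk 40, set 0) → MISS  vc=[16]
7: 0x10e (blk 16, set 0) → VC-HIT  vc=[40]
8: 0xbd (blk 11, set 3) → MISS  vc=[40]
9: 0x107 (blk 16, set 0) → L1-HIT  vc=[40]
10: 0xb3 (blk 11, set 3) → L1-HIT  vc=[40]
11: 0x28d (blk 40, set 0) → VC-HIT  vc=[16]
12: 0x35e (blk 53, set 5) → MISS  vc=[16, 61]

VC = [16, 61]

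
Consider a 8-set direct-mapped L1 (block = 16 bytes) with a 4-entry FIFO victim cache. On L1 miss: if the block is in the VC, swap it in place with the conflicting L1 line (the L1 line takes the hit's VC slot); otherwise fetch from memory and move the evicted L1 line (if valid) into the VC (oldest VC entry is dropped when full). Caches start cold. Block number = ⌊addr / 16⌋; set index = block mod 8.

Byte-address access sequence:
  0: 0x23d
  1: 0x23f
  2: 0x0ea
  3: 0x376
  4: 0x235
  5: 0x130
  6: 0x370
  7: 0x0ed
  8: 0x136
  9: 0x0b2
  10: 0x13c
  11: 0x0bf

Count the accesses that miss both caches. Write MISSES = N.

  [0] addr=0x23d blk=35 s=3: MISS | VC []
  [1] addr=0x23f blk=35 s=3: L1-HIT | VC []
  [2] addr=0xea blk=14 s=6: MISS | VC []
  [3] addr=0x376 blk=55 s=7: MISS | VC []
  [4] addr=0x235 blk=35 s=3: L1-HIT | VC []
  [5] addr=0x130 blk=19 s=3: MISS | VC [35]
  [6] addr=0x370 blk=55 s=7: L1-HIT | VC [35]
  [7] addr=0xed blk=14 s=6: L1-HIT | VC [35]
  [8] addr=0x136 blk=19 s=3: L1-HIT | VC [35]
  [9] addr=0xb2 blk=11 s=3: MISS | VC [35, 19]
  [10] addr=0x13c blk=19 s=3: VC-HIT | VC [35, 11]
  [11] addr=0xbf blk=11 s=3: VC-HIT | VC [35, 19]

MISSES = 5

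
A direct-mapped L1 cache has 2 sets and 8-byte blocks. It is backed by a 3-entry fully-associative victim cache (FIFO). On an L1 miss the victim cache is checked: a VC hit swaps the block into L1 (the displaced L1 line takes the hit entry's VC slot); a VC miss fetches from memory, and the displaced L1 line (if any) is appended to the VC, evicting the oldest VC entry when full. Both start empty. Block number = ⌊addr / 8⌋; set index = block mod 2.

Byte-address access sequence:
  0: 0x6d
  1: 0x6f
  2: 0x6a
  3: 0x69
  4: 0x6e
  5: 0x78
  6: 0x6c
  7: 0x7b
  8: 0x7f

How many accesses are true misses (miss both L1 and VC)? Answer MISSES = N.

MISSES = 2

#0 0x6d→b13/s1 MISS; vc=[]
#1 0x6f→b13/s1 L1-HIT; vc=[]
#2 0x6a→b13/s1 L1-HIT; vc=[]
#3 0x69→b13/s1 L1-HIT; vc=[]
#4 0x6e→b13/s1 L1-HIT; vc=[]
#5 0x78→b15/s1 MISS; vc=[13]
#6 0x6c→b13/s1 VC-HIT; vc=[15]
#7 0x7b→b15/s1 VC-HIT; vc=[13]
#8 0x7f→b15/s1 L1-HIT; vc=[13]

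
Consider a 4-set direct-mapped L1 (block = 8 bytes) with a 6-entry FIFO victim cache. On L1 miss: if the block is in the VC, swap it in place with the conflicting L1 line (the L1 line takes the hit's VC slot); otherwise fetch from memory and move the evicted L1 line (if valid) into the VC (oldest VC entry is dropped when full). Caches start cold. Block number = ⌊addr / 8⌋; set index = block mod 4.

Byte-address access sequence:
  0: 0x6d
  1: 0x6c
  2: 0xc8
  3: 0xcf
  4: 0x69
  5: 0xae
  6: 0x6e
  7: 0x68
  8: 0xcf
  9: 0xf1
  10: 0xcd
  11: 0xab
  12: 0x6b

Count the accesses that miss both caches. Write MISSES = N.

MISSES = 4

#0 0x6d→b13/s1 MISS; vc=[]
#1 0x6c→b13/s1 L1-HIT; vc=[]
#2 0xc8→b25/s1 MISS; vc=[13]
#3 0xcf→b25/s1 L1-HIT; vc=[13]
#4 0x69→b13/s1 VC-HIT; vc=[25]
#5 0xae→b21/s1 MISS; vc=[25,13]
#6 0x6e→b13/s1 VC-HIT; vc=[25,21]
#7 0x68→b13/s1 L1-HIT; vc=[25,21]
#8 0xcf→b25/s1 VC-HIT; vc=[13,21]
#9 0xf1→b30/s2 MISS; vc=[13,21]
#10 0xcd→b25/s1 L1-HIT; vc=[13,21]
#11 0xab→b21/s1 VC-HIT; vc=[13,25]
#12 0x6b→b13/s1 VC-HIT; vc=[21,25]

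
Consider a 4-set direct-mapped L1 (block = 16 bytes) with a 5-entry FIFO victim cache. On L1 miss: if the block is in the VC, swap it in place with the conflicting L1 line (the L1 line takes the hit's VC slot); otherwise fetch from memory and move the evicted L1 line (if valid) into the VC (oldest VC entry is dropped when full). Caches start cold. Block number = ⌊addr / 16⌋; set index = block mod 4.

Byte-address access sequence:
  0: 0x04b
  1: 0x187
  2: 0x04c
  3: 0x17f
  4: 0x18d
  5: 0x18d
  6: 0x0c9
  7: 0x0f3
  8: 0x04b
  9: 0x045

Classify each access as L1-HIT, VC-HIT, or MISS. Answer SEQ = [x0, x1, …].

#0 0x4b→b4/s0 MISS; vc=[]
#1 0x187→b24/s0 MISS; vc=[4]
#2 0x4c→b4/s0 VC-HIT; vc=[24]
#3 0x17f→b23/s3 MISS; vc=[24]
#4 0x18d→b24/s0 VC-HIT; vc=[4]
#5 0x18d→b24/s0 L1-HIT; vc=[4]
#6 0xc9→b12/s0 MISS; vc=[4,24]
#7 0xf3→b15/s3 MISS; vc=[4,24,23]
#8 0x4b→b4/s0 VC-HIT; vc=[12,24,23]
#9 0x45→b4/s0 L1-HIT; vc=[12,24,23]

SEQ = [MISS, MISS, VC-HIT, MISS, VC-HIT, L1-HIT, MISS, MISS, VC-HIT, L1-HIT]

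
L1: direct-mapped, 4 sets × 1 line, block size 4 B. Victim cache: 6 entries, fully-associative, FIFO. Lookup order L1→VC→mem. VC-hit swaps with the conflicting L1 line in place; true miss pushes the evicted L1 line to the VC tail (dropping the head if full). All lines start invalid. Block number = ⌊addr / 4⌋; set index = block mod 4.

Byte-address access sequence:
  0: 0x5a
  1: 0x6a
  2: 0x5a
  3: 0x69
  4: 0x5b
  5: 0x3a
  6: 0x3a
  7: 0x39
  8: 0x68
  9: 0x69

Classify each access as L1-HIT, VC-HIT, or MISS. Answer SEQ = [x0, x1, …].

SEQ = [MISS, MISS, VC-HIT, VC-HIT, VC-HIT, MISS, L1-HIT, L1-HIT, VC-HIT, L1-HIT]

  [0] addr=0x5a blk=22 s=2: MISS | VC []
  [1] addr=0x6a blk=26 s=2: MISS | VC [22]
  [2] addr=0x5a blk=22 s=2: VC-HIT | VC [26]
  [3] addr=0x69 blk=26 s=2: VC-HIT | VC [22]
  [4] addr=0x5b blk=22 s=2: VC-HIT | VC [26]
  [5] addr=0x3a blk=14 s=2: MISS | VC [26, 22]
  [6] addr=0x3a blk=14 s=2: L1-HIT | VC [26, 22]
  [7] addr=0x39 blk=14 s=2: L1-HIT | VC [26, 22]
  [8] addr=0x68 blk=26 s=2: VC-HIT | VC [14, 22]
  [9] addr=0x69 blk=26 s=2: L1-HIT | VC [14, 22]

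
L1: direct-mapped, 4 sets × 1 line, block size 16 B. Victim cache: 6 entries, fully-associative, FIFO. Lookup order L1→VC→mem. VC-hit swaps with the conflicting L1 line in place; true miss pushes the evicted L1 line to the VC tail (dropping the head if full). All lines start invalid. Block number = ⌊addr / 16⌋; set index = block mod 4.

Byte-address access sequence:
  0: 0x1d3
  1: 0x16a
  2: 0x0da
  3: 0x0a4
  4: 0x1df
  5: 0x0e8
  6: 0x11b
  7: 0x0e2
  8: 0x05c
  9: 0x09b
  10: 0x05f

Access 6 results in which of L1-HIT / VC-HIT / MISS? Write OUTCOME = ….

OUTCOME = MISS

#0 0x1d3→b29/s1 MISS; vc=[]
#1 0x16a→b22/s2 MISS; vc=[]
#2 0xda→b13/s1 MISS; vc=[29]
#3 0xa4→b10/s2 MISS; vc=[29,22]
#4 0x1df→b29/s1 VC-HIT; vc=[13,22]
#5 0xe8→b14/s2 MISS; vc=[13,22,10]
#6 0x11b→b17/s1 MISS; vc=[13,22,10,29]
#7 0xe2→b14/s2 L1-HIT; vc=[13,22,10,29]
#8 0x5c→b5/s1 MISS; vc=[13,22,10,29,17]
#9 0x9b→b9/s1 MISS; vc=[13,22,10,29,17,5]
#10 0x5f→b5/s1 VC-HIT; vc=[13,22,10,29,17,9]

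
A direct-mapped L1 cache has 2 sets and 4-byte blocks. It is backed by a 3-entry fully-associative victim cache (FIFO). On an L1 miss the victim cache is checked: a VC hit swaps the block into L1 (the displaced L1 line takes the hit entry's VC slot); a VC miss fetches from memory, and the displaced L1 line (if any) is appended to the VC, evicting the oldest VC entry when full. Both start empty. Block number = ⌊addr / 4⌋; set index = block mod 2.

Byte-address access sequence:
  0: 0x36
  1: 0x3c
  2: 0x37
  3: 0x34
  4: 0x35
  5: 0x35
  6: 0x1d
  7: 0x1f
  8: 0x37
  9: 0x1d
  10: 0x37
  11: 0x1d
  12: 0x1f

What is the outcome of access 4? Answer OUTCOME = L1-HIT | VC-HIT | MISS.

OUTCOME = L1-HIT

0: 0x36 (blk 13, set 1) → MISS  vc=[]
1: 0x3c (blk 15, set 1) → MISS  vc=[13]
2: 0x37 (blk 13, set 1) → VC-HIT  vc=[15]
3: 0x34 (blk 13, set 1) → L1-HIT  vc=[15]
4: 0x35 (blk 13, set 1) → L1-HIT  vc=[15]
5: 0x35 (blk 13, set 1) → L1-HIT  vc=[15]
6: 0x1d (blk 7, set 1) → MISS  vc=[15, 13]
7: 0x1f (blk 7, set 1) → L1-HIT  vc=[15, 13]
8: 0x37 (blk 13, set 1) → VC-HIT  vc=[15, 7]
9: 0x1d (blk 7, set 1) → VC-HIT  vc=[15, 13]
10: 0x37 (blk 13, set 1) → VC-HIT  vc=[15, 7]
11: 0x1d (blk 7, set 1) → VC-HIT  vc=[15, 13]
12: 0x1f (blk 7, set 1) → L1-HIT  vc=[15, 13]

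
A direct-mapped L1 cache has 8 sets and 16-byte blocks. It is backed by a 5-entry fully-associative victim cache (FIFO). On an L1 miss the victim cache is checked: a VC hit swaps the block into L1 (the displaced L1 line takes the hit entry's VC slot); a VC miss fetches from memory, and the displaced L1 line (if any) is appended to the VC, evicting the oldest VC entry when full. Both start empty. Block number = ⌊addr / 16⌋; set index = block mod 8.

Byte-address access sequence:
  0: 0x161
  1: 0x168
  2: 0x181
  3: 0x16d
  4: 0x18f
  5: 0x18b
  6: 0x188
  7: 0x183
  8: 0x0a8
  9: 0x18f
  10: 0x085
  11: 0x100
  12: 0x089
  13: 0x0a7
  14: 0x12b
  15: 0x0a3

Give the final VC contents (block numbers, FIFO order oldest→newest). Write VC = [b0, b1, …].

#0 0x161→b22/s6 MISS; vc=[]
#1 0x168→b22/s6 L1-HIT; vc=[]
#2 0x181→b24/s0 MISS; vc=[]
#3 0x16d→b22/s6 L1-HIT; vc=[]
#4 0x18f→b24/s0 L1-HIT; vc=[]
#5 0x18b→b24/s0 L1-HIT; vc=[]
#6 0x188→b24/s0 L1-HIT; vc=[]
#7 0x183→b24/s0 L1-HIT; vc=[]
#8 0xa8→b10/s2 MISS; vc=[]
#9 0x18f→b24/s0 L1-HIT; vc=[]
#10 0x85→b8/s0 MISS; vc=[24]
#11 0x100→b16/s0 MISS; vc=[24,8]
#12 0x89→b8/s0 VC-HIT; vc=[24,16]
#13 0xa7→b10/s2 L1-HIT; vc=[24,16]
#14 0x12b→b18/s2 MISS; vc=[24,16,10]
#15 0xa3→b10/s2 VC-HIT; vc=[24,16,18]

VC = [24, 16, 18]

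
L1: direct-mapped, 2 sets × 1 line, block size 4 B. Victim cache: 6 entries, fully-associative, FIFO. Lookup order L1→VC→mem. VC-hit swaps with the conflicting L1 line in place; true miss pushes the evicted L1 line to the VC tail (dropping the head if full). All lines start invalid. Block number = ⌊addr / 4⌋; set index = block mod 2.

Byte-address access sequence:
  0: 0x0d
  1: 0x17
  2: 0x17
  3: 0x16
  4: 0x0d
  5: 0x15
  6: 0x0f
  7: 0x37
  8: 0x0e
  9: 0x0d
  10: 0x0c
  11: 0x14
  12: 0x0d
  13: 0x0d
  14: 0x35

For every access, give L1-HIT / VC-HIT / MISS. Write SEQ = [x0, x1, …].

  [0] addr=0xd blk=3 s=1: MISS | VC []
  [1] addr=0x17 blk=5 s=1: MISS | VC [3]
  [2] addr=0x17 blk=5 s=1: L1-HIT | VC [3]
  [3] addr=0x16 blk=5 s=1: L1-HIT | VC [3]
  [4] addr=0xd blk=3 s=1: VC-HIT | VC [5]
  [5] addr=0x15 blk=5 s=1: VC-HIT | VC [3]
  [6] addr=0xf blk=3 s=1: VC-HIT | VC [5]
  [7] addr=0x37 blk=13 s=1: MISS | VC [5, 3]
  [8] addr=0xe blk=3 s=1: VC-HIT | VC [5, 13]
  [9] addr=0xd blk=3 s=1: L1-HIT | VC [5, 13]
  [10] addr=0xc blk=3 s=1: L1-HIT | VC [5, 13]
  [11] addr=0x14 blk=5 s=1: VC-HIT | VC [3, 13]
  [12] addr=0xd blk=3 s=1: VC-HIT | VC [5, 13]
  [13] addr=0xd blk=3 s=1: L1-HIT | VC [5, 13]
  [14] addr=0x35 blk=13 s=1: VC-HIT | VC [5, 3]

SEQ = [MISS, MISS, L1-HIT, L1-HIT, VC-HIT, VC-HIT, VC-HIT, MISS, VC-HIT, L1-HIT, L1-HIT, VC-HIT, VC-HIT, L1-HIT, VC-HIT]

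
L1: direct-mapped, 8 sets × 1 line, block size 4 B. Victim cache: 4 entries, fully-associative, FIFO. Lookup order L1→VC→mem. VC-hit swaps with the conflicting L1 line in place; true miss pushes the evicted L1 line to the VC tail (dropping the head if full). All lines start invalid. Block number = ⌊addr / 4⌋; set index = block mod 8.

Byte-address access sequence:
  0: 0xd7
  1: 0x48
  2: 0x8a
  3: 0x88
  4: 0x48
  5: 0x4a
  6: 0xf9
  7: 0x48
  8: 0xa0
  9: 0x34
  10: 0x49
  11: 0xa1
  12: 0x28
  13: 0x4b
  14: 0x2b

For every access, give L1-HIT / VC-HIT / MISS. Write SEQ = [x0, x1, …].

SEQ = [MISS, MISS, MISS, L1-HIT, VC-HIT, L1-HIT, MISS, L1-HIT, MISS, MISS, L1-HIT, L1-HIT, MISS, VC-HIT, VC-HIT]

#0 0xd7→b53/s5 MISS; vc=[]
#1 0x48→b18/s2 MISS; vc=[]
#2 0x8a→b34/s2 MISS; vc=[18]
#3 0x88→b34/s2 L1-HIT; vc=[18]
#4 0x48→b18/s2 VC-HIT; vc=[34]
#5 0x4a→b18/s2 L1-HIT; vc=[34]
#6 0xf9→b62/s6 MISS; vc=[34]
#7 0x48→b18/s2 L1-HIT; vc=[34]
#8 0xa0→b40/s0 MISS; vc=[34]
#9 0x34→b13/s5 MISS; vc=[34,53]
#10 0x49→b18/s2 L1-HIT; vc=[34,53]
#11 0xa1→b40/s0 L1-HIT; vc=[34,53]
#12 0x28→b10/s2 MISS; vc=[34,53,18]
#13 0x4b→b18/s2 VC-HIT; vc=[34,53,10]
#14 0x2b→b10/s2 VC-HIT; vc=[34,53,18]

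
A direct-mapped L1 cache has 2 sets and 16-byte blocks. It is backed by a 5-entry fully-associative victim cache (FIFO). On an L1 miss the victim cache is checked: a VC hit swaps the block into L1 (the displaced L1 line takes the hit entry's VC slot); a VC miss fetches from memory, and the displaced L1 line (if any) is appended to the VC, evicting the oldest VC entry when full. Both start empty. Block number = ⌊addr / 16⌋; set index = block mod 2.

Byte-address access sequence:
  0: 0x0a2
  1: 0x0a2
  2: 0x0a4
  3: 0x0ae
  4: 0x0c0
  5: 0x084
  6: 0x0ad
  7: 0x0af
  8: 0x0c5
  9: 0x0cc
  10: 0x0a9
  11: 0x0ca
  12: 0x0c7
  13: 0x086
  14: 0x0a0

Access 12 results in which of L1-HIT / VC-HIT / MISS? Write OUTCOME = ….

OUTCOME = L1-HIT

0: 0xa2 (blk 10, set 0) → MISS  vc=[]
1: 0xa2 (blk 10, set 0) → L1-HIT  vc=[]
2: 0xa4 (blk 10, set 0) → L1-HIT  vc=[]
3: 0xae (blk 10, set 0) → L1-HIT  vc=[]
4: 0xc0 (blk 12, set 0) → MISS  vc=[10]
5: 0x84 (blk 8, set 0) → MISS  vc=[10, 12]
6: 0xad (blk 10, set 0) → VC-HIT  vc=[8, 12]
7: 0xaf (blk 10, set 0) → L1-HIT  vc=[8, 12]
8: 0xc5 (blk 12, set 0) → VC-HIT  vc=[8, 10]
9: 0xcc (blk 12, set 0) → L1-HIT  vc=[8, 10]
10: 0xa9 (blk 10, set 0) → VC-HIT  vc=[8, 12]
11: 0xca (blk 12, set 0) → VC-HIT  vc=[8, 10]
12: 0xc7 (blk 12, set 0) → L1-HIT  vc=[8, 10]
13: 0x86 (blk 8, set 0) → VC-HIT  vc=[12, 10]
14: 0xa0 (blk 10, set 0) → VC-HIT  vc=[12, 8]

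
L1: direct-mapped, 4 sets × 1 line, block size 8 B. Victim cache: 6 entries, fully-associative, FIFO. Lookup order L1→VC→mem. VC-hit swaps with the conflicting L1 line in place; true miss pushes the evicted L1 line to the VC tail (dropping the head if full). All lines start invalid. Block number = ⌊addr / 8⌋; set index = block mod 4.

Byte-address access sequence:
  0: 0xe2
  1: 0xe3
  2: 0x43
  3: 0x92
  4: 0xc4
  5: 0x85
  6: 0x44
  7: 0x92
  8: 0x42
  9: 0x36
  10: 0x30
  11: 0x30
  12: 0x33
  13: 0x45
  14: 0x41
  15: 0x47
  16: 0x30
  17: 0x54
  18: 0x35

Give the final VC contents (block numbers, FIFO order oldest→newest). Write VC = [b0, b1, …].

VC = [28, 16, 24, 18, 10]

#0 0xe2→b28/s0 MISS; vc=[]
#1 0xe3→b28/s0 L1-HIT; vc=[]
#2 0x43→b8/s0 MISS; vc=[28]
#3 0x92→b18/s2 MISS; vc=[28]
#4 0xc4→b24/s0 MISS; vc=[28,8]
#5 0x85→b16/s0 MISS; vc=[28,8,24]
#6 0x44→b8/s0 VC-HIT; vc=[28,16,24]
#7 0x92→b18/s2 L1-HIT; vc=[28,16,24]
#8 0x42→b8/s0 L1-HIT; vc=[28,16,24]
#9 0x36→b6/s2 MISS; vc=[28,16,24,18]
#10 0x30→b6/s2 L1-HIT; vc=[28,16,24,18]
#11 0x30→b6/s2 L1-HIT; vc=[28,16,24,18]
#12 0x33→b6/s2 L1-HIT; vc=[28,16,24,18]
#13 0x45→b8/s0 L1-HIT; vc=[28,16,24,18]
#14 0x41→b8/s0 L1-HIT; vc=[28,16,24,18]
#15 0x47→b8/s0 L1-HIT; vc=[28,16,24,18]
#16 0x30→b6/s2 L1-HIT; vc=[28,16,24,18]
#17 0x54→b10/s2 MISS; vc=[28,16,24,18,6]
#18 0x35→b6/s2 VC-HIT; vc=[28,16,24,18,10]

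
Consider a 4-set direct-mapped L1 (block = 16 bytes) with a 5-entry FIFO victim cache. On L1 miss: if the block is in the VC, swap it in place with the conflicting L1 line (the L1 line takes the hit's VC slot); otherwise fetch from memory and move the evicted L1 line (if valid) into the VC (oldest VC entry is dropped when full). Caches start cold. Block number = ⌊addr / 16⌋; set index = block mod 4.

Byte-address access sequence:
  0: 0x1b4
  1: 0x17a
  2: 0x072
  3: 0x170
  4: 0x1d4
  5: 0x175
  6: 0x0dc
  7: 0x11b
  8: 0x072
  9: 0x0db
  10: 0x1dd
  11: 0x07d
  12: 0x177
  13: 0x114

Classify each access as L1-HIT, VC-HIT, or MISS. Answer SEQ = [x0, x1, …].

SEQ = [MISS, MISS, MISS, VC-HIT, MISS, L1-HIT, MISS, MISS, VC-HIT, VC-HIT, VC-HIT, L1-HIT, VC-HIT, VC-HIT]

  [0] addr=0x1b4 blk=27 s=3: MISS | VC []
  [1] addr=0x17a blk=23 s=3: MISS | VC [27]
  [2] addr=0x72 blk=7 s=3: MISS | VC [27, 23]
  [3] addr=0x170 blk=23 s=3: VC-HIT | VC [27, 7]
  [4] addr=0x1d4 blk=29 s=1: MISS | VC [27, 7]
  [5] addr=0x175 blk=23 s=3: L1-HIT | VC [27, 7]
  [6] addr=0xdc blk=13 s=1: MISS | VC [27, 7, 29]
  [7] addr=0x11b blk=17 s=1: MISS | VC [27, 7, 29, 13]
  [8] addr=0x72 blk=7 s=3: VC-HIT | VC [27, 23, 29, 13]
  [9] addr=0xdb blk=13 s=1: VC-HIT | VC [27, 23, 29, 17]
  [10] addr=0x1dd blk=29 s=1: VC-HIT | VC [27, 23, 13, 17]
  [11] addr=0x7d blk=7 s=3: L1-HIT | VC [27, 23, 13, 17]
  [12] addr=0x177 blk=23 s=3: VC-HIT | VC [27, 7, 13, 17]
  [13] addr=0x114 blk=17 s=1: VC-HIT | VC [27, 7, 13, 29]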